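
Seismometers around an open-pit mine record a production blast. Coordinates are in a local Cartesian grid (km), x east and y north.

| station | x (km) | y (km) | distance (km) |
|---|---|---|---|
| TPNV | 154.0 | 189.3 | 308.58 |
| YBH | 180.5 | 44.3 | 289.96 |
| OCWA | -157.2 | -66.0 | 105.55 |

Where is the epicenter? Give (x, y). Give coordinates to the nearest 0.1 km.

(-109.0, 27.9)

Circle about each station: (x − 154.0)² + (y − 189.3)² = 308.58²; (x − 180.5)² + (y − 44.3)² = 289.96²; (x + 157.2)² + (y + 66.0)² = 105.55².
Subtracting pairs of circle equations eliminates x²+y² and gives linear equations (the radical axes):
53.0 x − 290.0 y = -13862.94
-622.4 x − 510.6 y = 53598.16
Solving the 2×2 system: x ≈ -109.0, y ≈ 27.9 km.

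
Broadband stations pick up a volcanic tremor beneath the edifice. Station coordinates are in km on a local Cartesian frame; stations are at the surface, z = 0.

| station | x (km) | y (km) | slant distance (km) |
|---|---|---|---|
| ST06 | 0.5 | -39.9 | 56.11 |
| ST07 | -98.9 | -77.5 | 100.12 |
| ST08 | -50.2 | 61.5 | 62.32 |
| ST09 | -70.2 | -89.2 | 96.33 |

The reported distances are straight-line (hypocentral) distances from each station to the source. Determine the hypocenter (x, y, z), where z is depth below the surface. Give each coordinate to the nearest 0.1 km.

Each station gives a sphere (x−x_i)² + (y−y_i)² + z² = d_i² (stations at z=0).
Subtracting the ST06 sphere from ST07 and ST08: z² cancels, leaving linear equations in x and y:
-198.8 x − 75.2 y = 7319.52
-101.4 x + 202.8 y = 3974.58
Solving: x ≈ -37.197, y ≈ 1.000 km (keep extra digits for the depth step; rounded: -37.2, 1.0).
Then from the ST06 sphere: z² = 56.11² − (x − 0.5)² − (y + 39.9)² with x = -37.197, y = 1.000, so z ≈ 7.380 ≈ 7.4 km.

(-37.2, 1.0, 7.4)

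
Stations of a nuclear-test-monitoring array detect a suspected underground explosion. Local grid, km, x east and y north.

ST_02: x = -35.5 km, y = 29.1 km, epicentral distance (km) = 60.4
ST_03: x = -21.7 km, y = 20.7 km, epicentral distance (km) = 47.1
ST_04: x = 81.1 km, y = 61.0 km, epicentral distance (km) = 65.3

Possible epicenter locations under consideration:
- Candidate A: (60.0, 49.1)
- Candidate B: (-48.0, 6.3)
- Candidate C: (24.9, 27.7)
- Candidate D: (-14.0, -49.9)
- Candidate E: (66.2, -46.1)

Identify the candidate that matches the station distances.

Candidate C

For each candidate, compare |candidate − station| to the reported distance:
Candidate A: residuals ST_02 37.2, ST_03 39.4, ST_04 41.1 → max 41.1 km
Candidate B: residuals ST_02 34.4, ST_03 17.1, ST_04 74.9 → max 74.9 km
Candidate C: residuals ST_02 0.0, ST_03 0.0, ST_04 0.0 → max 0.0 km
Candidate D: residuals ST_02 21.5, ST_03 23.9, ST_04 80.8 → max 80.8 km
Candidate E: residuals ST_02 66.1, ST_03 63.3, ST_04 42.8 → max 66.1 km
Only Candidate C has all residuals ≈ 0.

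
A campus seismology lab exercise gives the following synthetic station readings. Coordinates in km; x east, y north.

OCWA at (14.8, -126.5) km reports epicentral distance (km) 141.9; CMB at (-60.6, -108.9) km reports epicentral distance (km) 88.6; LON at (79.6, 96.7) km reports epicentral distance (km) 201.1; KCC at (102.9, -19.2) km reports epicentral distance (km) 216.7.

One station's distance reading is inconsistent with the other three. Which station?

Solve using three stations at a time. Using OCWA, CMB, LON (subtract circle equations pairwise → linear system) gives (x, y) ≈ (-82.2, -22.8).
Distances from that point to each station vs reported:
  OCWA: calculated 142.0 vs reported 141.9 → residual 0.1 km
  CMB: calculated 88.8 vs reported 88.6 → residual 0.2 km
  LON: calculated 201.2 vs reported 201.1 → residual 0.1 km
  KCC: calculated 185.2 vs reported 216.7 → residual 31.5 km
OCWA, CMB, LON are mutually consistent (residuals ≈ 0); KCC is off by 31.5 km.

KCC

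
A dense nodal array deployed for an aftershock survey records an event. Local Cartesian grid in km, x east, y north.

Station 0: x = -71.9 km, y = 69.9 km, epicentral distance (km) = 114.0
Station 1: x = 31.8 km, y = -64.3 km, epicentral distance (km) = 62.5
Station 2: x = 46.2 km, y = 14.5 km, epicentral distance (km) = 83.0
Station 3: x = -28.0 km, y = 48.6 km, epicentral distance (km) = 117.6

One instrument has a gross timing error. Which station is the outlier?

Station 3

Solve using three stations at a time. Using Station 0, Station 1, Station 2 (subtract circle equations pairwise → linear system) gives (x, y) ≈ (-22.1, -32.7).
Distances from that point to each station vs reported:
  Station 0: calculated 114.0 vs reported 114.0 → residual 0.0 km
  Station 1: calculated 62.5 vs reported 62.5 → residual 0.0 km
  Station 2: calculated 83.0 vs reported 83.0 → residual 0.0 km
  Station 3: calculated 81.5 vs reported 117.6 → residual 36.1 km
Station 0, Station 1, Station 2 are mutually consistent (residuals ≈ 0); Station 3 is off by 36.1 km.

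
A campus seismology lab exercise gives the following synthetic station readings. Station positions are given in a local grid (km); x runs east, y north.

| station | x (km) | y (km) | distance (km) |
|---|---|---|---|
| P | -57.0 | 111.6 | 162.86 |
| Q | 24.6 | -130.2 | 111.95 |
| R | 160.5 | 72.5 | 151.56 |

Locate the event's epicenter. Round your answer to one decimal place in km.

39.9 km east, -19.3 km north

Circle about each station: (x + 57.0)² + (y − 111.6)² = 162.86²; (x − 24.6)² + (y + 130.2)² = 111.95²; (x − 160.5)² + (y − 72.5)² = 151.56².
Subtracting the P equation from the Q and R equations removes the quadratic terms:
163.2 x − 483.6 y = 15844.22
435.0 x − 78.2 y = 18865.89
Solving the 2×2 system: x ≈ 39.9, y ≈ -19.3 km.
Check against P (with the unrounded x, y): √((x + 57.0)²+(y − 111.6)²) = 162.86 ≈ 162.86 km. ✓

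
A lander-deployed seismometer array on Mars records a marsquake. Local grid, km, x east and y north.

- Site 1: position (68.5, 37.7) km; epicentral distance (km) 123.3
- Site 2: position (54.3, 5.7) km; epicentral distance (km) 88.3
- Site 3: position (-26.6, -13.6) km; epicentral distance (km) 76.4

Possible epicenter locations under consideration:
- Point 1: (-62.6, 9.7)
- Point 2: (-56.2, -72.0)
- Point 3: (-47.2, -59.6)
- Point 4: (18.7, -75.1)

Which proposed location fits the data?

For each candidate, compare |candidate − station| to the reported distance:
Point 1: residuals Site 1 10.8, Site 2 28.7, Site 3 33.5 → max 33.5 km
Point 2: residuals Site 1 42.8, Site 2 46.8, Site 3 10.9 → max 46.8 km
Point 3: residuals Site 1 27.9, Site 2 32.4, Site 3 26.0 → max 32.4 km
Point 4: residuals Site 1 0.0, Site 2 0.0, Site 3 0.0 → max 0.0 km
Only Point 4 has all residuals ≈ 0.

Point 4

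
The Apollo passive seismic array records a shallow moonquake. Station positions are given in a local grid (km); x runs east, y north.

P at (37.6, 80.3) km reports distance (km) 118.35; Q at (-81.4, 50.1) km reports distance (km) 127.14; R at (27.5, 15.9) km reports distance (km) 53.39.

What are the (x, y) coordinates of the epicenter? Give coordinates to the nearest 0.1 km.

Circle about each station: (x − 37.6)² + (y − 80.3)² = 118.35²; (x + 81.4)² + (y − 50.1)² = 127.14²; (x − 27.5)² + (y − 15.9)² = 53.39².
Subtracting the P equation from the Q and R equations removes the quadratic terms:
-238.0 x − 60.4 y = -883.74
-20.2 x − 128.8 y = 4303.44
Solving the 2×2 system: x ≈ 12.7, y ≈ -35.4 km.

(12.7, -35.4)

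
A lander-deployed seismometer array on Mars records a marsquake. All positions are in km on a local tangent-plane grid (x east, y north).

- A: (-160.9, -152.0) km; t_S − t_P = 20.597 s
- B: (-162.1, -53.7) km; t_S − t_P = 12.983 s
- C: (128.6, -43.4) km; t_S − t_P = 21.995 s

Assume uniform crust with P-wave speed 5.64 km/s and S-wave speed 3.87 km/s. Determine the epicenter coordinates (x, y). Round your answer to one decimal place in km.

x ≈ -104.3 km, y ≈ 95.6 km

Distance from S−P lag: d = Δt · v_P v_S / (v_P − v_S) = Δt · (5.64·3.87)/(5.64−3.87) ≈ 12.3315·Δt.
So d_A = 253.99, d_B = 160.10, d_C = 271.23 km.
Circle about each station: (x + 160.9)² + (y + 152.0)² = 253.99²; (x + 162.1)² + (y + 53.7)² = 160.10²; (x − 128.6)² + (y + 43.4)² = 271.23².
Subtracting the A equation from the B and C equations removes the quadratic terms:
-2.4 x + 196.6 y = 19046.20
579.0 x + 217.2 y = -39626.08
Solving the 2×2 system: x ≈ -104.3, y ≈ 95.6 km.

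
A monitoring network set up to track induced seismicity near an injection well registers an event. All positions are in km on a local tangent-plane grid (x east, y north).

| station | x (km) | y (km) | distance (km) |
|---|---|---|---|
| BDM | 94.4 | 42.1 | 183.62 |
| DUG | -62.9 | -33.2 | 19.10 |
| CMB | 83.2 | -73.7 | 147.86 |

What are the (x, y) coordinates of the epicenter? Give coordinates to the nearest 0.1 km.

x ≈ -63.1 km, y ≈ -52.3 km

Circle about each station: (x − 94.4)² + (y − 42.1)² = 183.62²; (x + 62.9)² + (y + 33.2)² = 19.10²; (x − 83.2)² + (y + 73.7)² = 147.86².
Subtracting pairs of circle equations eliminates x²+y² and gives linear equations (the radical axes):
-314.6 x − 150.6 y = 27726.37
-22.4 x − 231.6 y = 13523.88
Solving the 2×2 system: x ≈ -63.1, y ≈ -52.3 km.
Check against BDM (with the unrounded x, y): √((x − 94.4)²+(y − 42.1)²) = 183.62 ≈ 183.62 km. ✓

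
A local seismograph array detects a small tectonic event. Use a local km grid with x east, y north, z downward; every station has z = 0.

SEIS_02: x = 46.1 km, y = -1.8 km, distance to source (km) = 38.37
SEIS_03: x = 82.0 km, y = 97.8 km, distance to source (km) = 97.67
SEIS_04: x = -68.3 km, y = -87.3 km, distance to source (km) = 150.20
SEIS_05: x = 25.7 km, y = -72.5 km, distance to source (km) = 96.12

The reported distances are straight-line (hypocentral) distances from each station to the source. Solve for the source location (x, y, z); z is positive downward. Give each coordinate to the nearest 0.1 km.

Each station gives a sphere (x−x_i)² + (y−y_i)² + z² = d_i² (stations at z=0).
Subtracting the SEIS_02 sphere from SEIS_03 and SEIS_04: z² cancels, leaving linear equations in x and y:
71.8 x + 199.2 y = 6093.22
-228.8 x − 171.0 y = -10930.05
Solving: x ≈ 34.095, y ≈ 18.299 km (keep extra digits for the depth step; rounded: 34.1, 18.3).
Then from the SEIS_02 sphere: z² = 38.37² − (x − 46.1)² − (y + 1.8)² with x = 34.095, y = 18.299, so z ≈ 30.400 ≈ 30.4 km.

x ≈ 34.1 km, y ≈ 18.3 km, depth ≈ 30.4 km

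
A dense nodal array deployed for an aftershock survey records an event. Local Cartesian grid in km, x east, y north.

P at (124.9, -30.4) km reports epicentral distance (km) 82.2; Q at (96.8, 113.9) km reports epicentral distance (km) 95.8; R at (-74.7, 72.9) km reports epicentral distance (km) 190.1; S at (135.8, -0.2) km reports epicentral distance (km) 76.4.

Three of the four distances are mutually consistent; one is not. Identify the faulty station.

Solve using three stations at a time. Using P, Q, S (subtract circle equations pairwise → linear system) gives (x, y) ≈ (63.3, 24.1).
Distances from that point to each station vs reported:
  P: calculated 82.2 vs reported 82.2 → residual 0.0 km
  Q: calculated 95.8 vs reported 95.8 → residual 0.0 km
  R: calculated 146.4 vs reported 190.1 → residual 43.7 km
  S: calculated 76.4 vs reported 76.4 → residual 0.0 km
P, Q, S are mutually consistent (residuals ≈ 0); R is off by 43.7 km.

R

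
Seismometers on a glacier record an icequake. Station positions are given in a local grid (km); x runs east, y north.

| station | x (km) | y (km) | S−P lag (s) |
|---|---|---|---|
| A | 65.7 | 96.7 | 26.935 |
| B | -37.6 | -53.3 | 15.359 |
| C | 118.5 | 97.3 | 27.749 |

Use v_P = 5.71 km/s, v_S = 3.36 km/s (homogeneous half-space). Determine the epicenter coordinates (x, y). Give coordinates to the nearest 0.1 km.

66.5 km east, -123.2 km north

Distance from S−P lag: d = Δt · v_P v_S / (v_P − v_S) = Δt · (5.71·3.36)/(5.71−3.36) ≈ 8.1641·Δt.
So d_A = 219.90, d_B = 125.39, d_C = 226.55 km.
Circle about each station: (x − 65.7)² + (y − 96.7)² = 219.90²; (x + 37.6)² + (y + 53.3)² = 125.39²; (x − 118.5)² + (y − 97.3)² = 226.55².
Subtracting the A equation from the B and C equations removes the quadratic terms:
-206.6 x − 300.0 y = 23220.63
105.6 x + 1.2 y = 6873.27
Solving the 2×2 system: x ≈ 66.5, y ≈ -123.2 km.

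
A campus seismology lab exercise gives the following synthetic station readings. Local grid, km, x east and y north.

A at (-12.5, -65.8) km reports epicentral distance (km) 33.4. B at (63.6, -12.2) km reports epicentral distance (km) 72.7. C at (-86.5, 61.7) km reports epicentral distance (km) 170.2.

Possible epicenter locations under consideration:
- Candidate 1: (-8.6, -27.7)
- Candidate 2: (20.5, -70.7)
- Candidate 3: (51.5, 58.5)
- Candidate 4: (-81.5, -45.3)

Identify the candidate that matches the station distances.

Candidate 2

For each candidate, compare |candidate − station| to the reported distance:
Candidate 1: residuals A 4.9, B 1.1, C 51.6 → max 51.6 km
Candidate 2: residuals A 0.0, B 0.0, C 0.0 → max 0.0 km
Candidate 3: residuals A 106.4, B 1.0, C 32.2 → max 106.4 km
Candidate 4: residuals A 38.6, B 76.1, C 63.1 → max 76.1 km
Only Candidate 2 has all residuals ≈ 0.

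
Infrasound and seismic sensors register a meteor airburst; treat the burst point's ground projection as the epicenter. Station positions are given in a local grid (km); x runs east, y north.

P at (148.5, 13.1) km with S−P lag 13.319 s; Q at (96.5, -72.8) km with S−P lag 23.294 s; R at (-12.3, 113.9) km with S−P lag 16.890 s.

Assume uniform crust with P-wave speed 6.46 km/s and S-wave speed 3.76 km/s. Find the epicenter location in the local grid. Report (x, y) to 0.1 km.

x ≈ 138.5 km, y ≈ 132.5 km

Distance from S−P lag: d = Δt · v_P v_S / (v_P − v_S) = Δt · (6.46·3.76)/(6.46−3.76) ≈ 8.9961·Δt.
So d_P = 119.82, d_Q = 209.56, d_R = 151.94 km.
Circle about each station: (x − 148.5)² + (y − 13.1)² = 119.82²; (x − 96.5)² + (y + 72.8)² = 209.56²; (x + 12.3)² + (y − 113.9)² = 151.94².
Subtracting pairs of circle equations eliminates x²+y² and gives linear equations (the radical axes):
-104.0 x − 171.8 y = -37170.33
-321.6 x + 201.6 y = -17828.29
Solving the 2×2 system: x ≈ 138.5, y ≈ 132.5 km.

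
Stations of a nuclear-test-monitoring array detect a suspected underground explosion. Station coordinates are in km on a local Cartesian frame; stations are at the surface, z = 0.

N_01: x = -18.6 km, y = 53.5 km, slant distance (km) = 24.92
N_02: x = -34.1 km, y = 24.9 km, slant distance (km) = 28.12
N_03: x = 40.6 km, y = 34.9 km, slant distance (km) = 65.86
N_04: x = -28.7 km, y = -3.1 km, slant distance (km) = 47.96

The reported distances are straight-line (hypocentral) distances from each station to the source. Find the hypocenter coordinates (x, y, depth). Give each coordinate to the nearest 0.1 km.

x ≈ -21.8 km, y ≈ 39.7 km, depth ≈ 20.5 km

Each station gives a sphere (x−x_i)² + (y−y_i)² + z² = d_i² (stations at z=0).
Subtracting the N_01 sphere from N_02 and N_03: z² cancels, leaving linear equations in x and y:
-31.0 x − 57.2 y = -1595.12
118.4 x − 37.2 y = -4058.37
Solving: x ≈ -21.803, y ≈ 39.703 km (keep extra digits for the depth step; rounded: -21.8, 39.7).
Then from the N_01 sphere: z² = 24.92² − (x + 18.6)² − (y − 53.5)² with x = -21.803, y = 39.703, so z ≈ 20.503 ≈ 20.5 km.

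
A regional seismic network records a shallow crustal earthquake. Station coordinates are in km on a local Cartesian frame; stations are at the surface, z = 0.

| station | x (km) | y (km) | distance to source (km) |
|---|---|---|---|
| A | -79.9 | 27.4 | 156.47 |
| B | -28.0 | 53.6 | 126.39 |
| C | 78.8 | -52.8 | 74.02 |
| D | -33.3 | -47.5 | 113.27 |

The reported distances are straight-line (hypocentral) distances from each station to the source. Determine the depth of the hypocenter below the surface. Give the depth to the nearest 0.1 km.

Each station gives a sphere (x−x_i)² + (y−y_i)² + z² = d_i² (stations at z=0).
Subtracting the A sphere from B and C: z² cancels, leaving linear equations in x and y:
103.8 x + 52.4 y = 5030.62
317.4 x − 160.4 y = 20866.41
Solving: x ≈ 57.098, y ≈ -17.103 km (keep extra digits for the depth step; rounded: 57.1, -17.1).
Then from the A sphere: z² = 156.47² − (x + 79.9)² − (y − 27.4)² with x = 57.098, y = -17.103, so z ≈ 61.106 ≈ 61.1 km.

61.1 km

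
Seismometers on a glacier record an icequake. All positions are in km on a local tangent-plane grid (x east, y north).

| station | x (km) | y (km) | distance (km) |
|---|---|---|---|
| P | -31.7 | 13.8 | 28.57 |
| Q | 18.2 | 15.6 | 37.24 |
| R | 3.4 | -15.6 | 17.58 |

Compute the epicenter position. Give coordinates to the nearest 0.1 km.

(-11.7, -6.6)

Circle about each station: (x + 31.7)² + (y − 13.8)² = 28.57²; (x − 18.2)² + (y − 15.6)² = 37.24²; (x − 3.4)² + (y + 15.6)² = 17.58².
Subtracting the P equation from the Q and R equations removes the quadratic terms:
99.8 x + 3.6 y = -1191.30
70.2 x − 58.8 y = -433.22
Solving the 2×2 system: x ≈ -11.7, y ≈ -6.6 km.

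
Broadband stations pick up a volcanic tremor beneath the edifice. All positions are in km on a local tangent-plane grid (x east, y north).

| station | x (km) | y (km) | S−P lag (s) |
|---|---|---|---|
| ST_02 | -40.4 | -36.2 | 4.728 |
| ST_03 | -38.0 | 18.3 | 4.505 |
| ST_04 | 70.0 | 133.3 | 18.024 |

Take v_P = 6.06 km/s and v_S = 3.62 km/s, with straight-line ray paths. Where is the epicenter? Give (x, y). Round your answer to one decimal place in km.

x ≈ -7.9 km, y ≈ -8.8 km

Distance from S−P lag: d = Δt · v_P v_S / (v_P − v_S) = Δt · (6.06·3.62)/(6.06−3.62) ≈ 8.9907·Δt.
So d_ST_02 = 42.51, d_ST_03 = 40.50, d_ST_04 = 162.05 km.
Circle about each station: (x + 40.4)² + (y + 36.2)² = 42.51²; (x + 38.0)² + (y − 18.3)² = 40.50²; (x − 70.0)² + (y − 133.3)² = 162.05².
Subtracting pairs of circle equations eliminates x²+y² and gives linear equations (the radical axes):
4.8 x + 109.0 y = -996.86
220.8 x + 339.0 y = -4726.81
Solving the 2×2 system: x ≈ -7.9, y ≈ -8.8 km.
Check against ST_02 (with the unrounded x, y): √((x + 40.4)²+(y + 36.2)²) = 42.51 ≈ 42.51 km. ✓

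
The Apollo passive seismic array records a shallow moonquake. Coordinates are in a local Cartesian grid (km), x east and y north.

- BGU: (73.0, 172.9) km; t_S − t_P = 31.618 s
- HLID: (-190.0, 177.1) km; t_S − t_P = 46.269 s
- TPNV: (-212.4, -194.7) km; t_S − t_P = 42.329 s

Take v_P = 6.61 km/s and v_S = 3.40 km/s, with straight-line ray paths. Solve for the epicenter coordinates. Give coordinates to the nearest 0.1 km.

Distance from S−P lag: d = Δt · v_P v_S / (v_P − v_S) = Δt · (6.61·3.40)/(6.61−3.40) ≈ 7.0012·Δt.
So d_BGU = 221.37, d_HLID = 323.94, d_TPNV = 296.36 km.
Circle about each station: (x − 73.0)² + (y − 172.9)² = 221.37²; (x + 190.0)² + (y − 177.1)² = 323.94²; (x + 212.4)² + (y + 194.7)² = 296.36².
Subtracting the BGU equation from the HLID and TPNV equations removes the quadratic terms:
-526.0 x + 8.4 y = -23691.45
-570.8 x − 735.2 y = 8973.87
Solving the 2×2 system: x ≈ 44.3, y ≈ -46.6 km.

x ≈ 44.3 km, y ≈ -46.6 km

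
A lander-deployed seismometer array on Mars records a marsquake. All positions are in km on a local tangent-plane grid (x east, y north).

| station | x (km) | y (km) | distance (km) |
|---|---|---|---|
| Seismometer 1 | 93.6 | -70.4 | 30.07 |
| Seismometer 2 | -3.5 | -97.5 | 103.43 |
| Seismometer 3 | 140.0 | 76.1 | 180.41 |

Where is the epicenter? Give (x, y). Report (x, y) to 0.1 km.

Circle about each station: (x − 93.6)² + (y + 70.4)² = 30.07²; (x + 3.5)² + (y + 97.5)² = 103.43²; (x − 140.0)² + (y − 76.1)² = 180.41².
Subtracting pairs of circle equations eliminates x²+y² and gives linear equations (the radical axes):
-194.2 x − 54.2 y = -13992.18
92.8 x + 293.0 y = -19969.47
Solving the 2×2 system: x ≈ 99.9, y ≈ -99.8 km.

(99.9, -99.8)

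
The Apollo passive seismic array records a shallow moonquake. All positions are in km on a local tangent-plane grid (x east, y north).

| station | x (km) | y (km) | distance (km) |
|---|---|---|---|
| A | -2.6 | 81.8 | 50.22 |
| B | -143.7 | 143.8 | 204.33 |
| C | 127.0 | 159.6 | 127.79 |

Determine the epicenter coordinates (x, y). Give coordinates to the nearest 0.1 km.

Circle about each station: (x + 2.6)² + (y − 81.8)² = 50.22²; (x + 143.7)² + (y − 143.8)² = 204.33²; (x − 127.0)² + (y − 159.6)² = 127.79².
Subtracting pairs of circle equations eliminates x²+y² and gives linear equations (the radical axes):
-282.2 x + 124.0 y = -4598.57
259.2 x + 155.6 y = 21094.92
Solving the 2×2 system: x ≈ 43.8, y ≈ 62.6 km.

43.8 km east, 62.6 km north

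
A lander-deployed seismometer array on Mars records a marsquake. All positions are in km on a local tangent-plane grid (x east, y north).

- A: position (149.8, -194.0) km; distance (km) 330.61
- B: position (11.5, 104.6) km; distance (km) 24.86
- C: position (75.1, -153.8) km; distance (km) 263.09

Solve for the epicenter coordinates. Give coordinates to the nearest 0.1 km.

x ≈ -11.3 km, y ≈ 94.7 km

Circle about each station: (x − 149.8)² + (y + 194.0)² = 330.61²; (x − 11.5)² + (y − 104.6)² = 24.86²; (x − 75.1)² + (y + 153.8)² = 263.09².
Subtracting pairs of circle equations eliminates x²+y² and gives linear equations (the radical axes):
-276.6 x + 597.2 y = 59682.32
-149.4 x + 80.4 y = 9305.03
Solving the 2×2 system: x ≈ -11.3, y ≈ 94.7 km.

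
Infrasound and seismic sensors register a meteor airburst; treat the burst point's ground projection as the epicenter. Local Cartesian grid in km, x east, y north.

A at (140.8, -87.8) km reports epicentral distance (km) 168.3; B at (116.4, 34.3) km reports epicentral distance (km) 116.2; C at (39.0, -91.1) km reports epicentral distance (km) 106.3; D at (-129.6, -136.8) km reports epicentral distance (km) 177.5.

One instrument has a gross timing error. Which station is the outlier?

D

Solve using three stations at a time. Using A, B, C (subtract circle equations pairwise → linear system) gives (x, y) ≈ (3.1, 8.9).
Distances from that point to each station vs reported:
  A: calculated 168.2 vs reported 168.3 → residual 0.1 km
  B: calculated 116.1 vs reported 116.2 → residual 0.1 km
  C: calculated 106.2 vs reported 106.3 → residual 0.1 km
  D: calculated 197.0 vs reported 177.5 → residual 19.5 km
A, B, C are mutually consistent (residuals ≈ 0); D is off by 19.5 km.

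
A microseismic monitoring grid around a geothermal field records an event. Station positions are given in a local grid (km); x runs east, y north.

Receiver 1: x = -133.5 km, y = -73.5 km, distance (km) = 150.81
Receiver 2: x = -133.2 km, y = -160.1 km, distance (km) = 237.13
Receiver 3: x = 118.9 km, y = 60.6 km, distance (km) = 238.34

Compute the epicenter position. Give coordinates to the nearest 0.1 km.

Circle about each station: (x + 133.5)² + (y + 73.5)² = 150.81²; (x + 133.2)² + (y + 160.1)² = 237.13²; (x − 118.9)² + (y − 60.6)² = 238.34².
Subtracting pairs of circle equations eliminates x²+y² and gives linear equations (the radical axes):
0.6 x − 173.2 y = -13337.23
504.8 x + 268.2 y = -39477.23
Solving the 2×2 system: x ≈ -118.9, y ≈ 76.6 km.

(-118.9, 76.6)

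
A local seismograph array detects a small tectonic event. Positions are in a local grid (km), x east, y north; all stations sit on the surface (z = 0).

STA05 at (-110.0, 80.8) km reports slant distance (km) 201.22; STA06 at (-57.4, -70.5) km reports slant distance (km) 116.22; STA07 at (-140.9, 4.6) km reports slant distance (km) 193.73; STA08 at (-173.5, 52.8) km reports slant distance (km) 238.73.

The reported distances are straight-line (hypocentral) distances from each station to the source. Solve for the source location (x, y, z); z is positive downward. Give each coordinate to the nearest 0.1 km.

(36.3, -42.3, 62.7)

Each station gives a sphere (x−x_i)² + (y−y_i)² + z² = d_i² (stations at z=0).
Subtracting the STA05 sphere from STA06 and STA07: z² cancels, leaving linear equations in x and y:
105.2 x − 302.6 y = 16618.77
-61.8 x − 152.4 y = 4203.51
Solving: x ≈ 36.297, y ≈ -42.301 km (keep extra digits for the depth step; rounded: 36.3, -42.3).
Then from the STA05 sphere: z² = 201.22² − (x + 110.0)² − (y − 80.8)² with x = 36.297, y = -42.301, so z ≈ 62.712 ≈ 62.7 km.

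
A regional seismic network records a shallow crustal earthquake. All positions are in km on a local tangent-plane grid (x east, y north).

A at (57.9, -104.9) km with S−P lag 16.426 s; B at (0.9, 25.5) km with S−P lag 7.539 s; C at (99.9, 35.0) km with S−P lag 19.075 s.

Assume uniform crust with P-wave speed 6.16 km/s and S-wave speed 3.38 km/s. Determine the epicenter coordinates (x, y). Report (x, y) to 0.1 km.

Distance from S−P lag: d = Δt · v_P v_S / (v_P − v_S) = Δt · (6.16·3.38)/(6.16−3.38) ≈ 7.4895·Δt.
So d_A = 123.02, d_B = 56.46, d_C = 142.86 km.
Circle about each station: (x − 57.9)² + (y + 104.9)² = 123.02²; (x − 0.9)² + (y − 25.5)² = 56.46²; (x − 99.9)² + (y − 35.0)² = 142.86².
Subtracting the A equation from the B and C equations removes the quadratic terms:
-114.0 x + 260.8 y = -1759.17
84.0 x + 279.8 y = -8426.47
Solving the 2×2 system: x ≈ -31.7, y ≈ -20.6 km.

(-31.7, -20.6)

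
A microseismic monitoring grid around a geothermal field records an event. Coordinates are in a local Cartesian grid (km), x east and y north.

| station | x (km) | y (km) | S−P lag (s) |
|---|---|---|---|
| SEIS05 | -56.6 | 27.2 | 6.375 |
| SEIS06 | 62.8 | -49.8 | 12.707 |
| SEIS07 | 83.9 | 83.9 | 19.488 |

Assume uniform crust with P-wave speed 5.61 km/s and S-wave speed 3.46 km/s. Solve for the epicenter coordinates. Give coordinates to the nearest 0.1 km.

-50.2 km east, -30.0 km north

Distance from S−P lag: d = Δt · v_P v_S / (v_P − v_S) = Δt · (5.61·3.46)/(5.61−3.46) ≈ 9.0282·Δt.
So d_SEIS05 = 57.55, d_SEIS06 = 114.72, d_SEIS07 = 175.94 km.
Circle about each station: (x + 56.6)² + (y − 27.2)² = 57.55²; (x − 62.8)² + (y + 49.8)² = 114.72²; (x − 83.9)² + (y − 83.9)² = 175.94².
Subtracting the SEIS05 equation from the SEIS06 and SEIS07 equations removes the quadratic terms:
238.8 x − 154.0 y = -7368.20
281.0 x + 113.4 y = -17507.86
Solving the 2×2 system: x ≈ -50.2, y ≈ -30.0 km.
Check against SEIS05 (with the unrounded x, y): √((x + 56.6)²+(y − 27.2)²) = 57.55 ≈ 57.55 km. ✓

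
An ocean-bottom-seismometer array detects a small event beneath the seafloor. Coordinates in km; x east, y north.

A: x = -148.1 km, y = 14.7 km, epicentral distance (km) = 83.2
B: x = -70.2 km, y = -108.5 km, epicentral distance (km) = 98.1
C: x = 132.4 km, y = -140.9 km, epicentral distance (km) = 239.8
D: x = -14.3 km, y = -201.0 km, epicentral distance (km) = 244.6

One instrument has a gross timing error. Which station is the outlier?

D

Solve using three stations at a time. Using A, B, C (subtract circle equations pairwise → linear system) gives (x, y) ≈ (-68.8, -10.4).
Distances from that point to each station vs reported:
  A: calculated 83.2 vs reported 83.2 → residual 0.0 km
  B: calculated 98.1 vs reported 98.1 → residual 0.0 km
  C: calculated 239.8 vs reported 239.8 → residual 0.0 km
  D: calculated 198.2 vs reported 244.6 → residual 46.4 km
A, B, C are mutually consistent (residuals ≈ 0); D is off by 46.4 km.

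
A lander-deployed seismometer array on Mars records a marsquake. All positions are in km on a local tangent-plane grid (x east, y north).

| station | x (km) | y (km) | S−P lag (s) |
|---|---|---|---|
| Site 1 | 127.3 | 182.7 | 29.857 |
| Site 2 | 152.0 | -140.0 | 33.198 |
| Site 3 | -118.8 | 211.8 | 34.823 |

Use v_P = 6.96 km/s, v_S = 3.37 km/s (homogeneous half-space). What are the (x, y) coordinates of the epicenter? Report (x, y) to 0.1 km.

Distance from S−P lag: d = Δt · v_P v_S / (v_P − v_S) = Δt · (6.96·3.37)/(6.96−3.37) ≈ 6.5335·Δt.
So d_Site 1 = 195.07, d_Site 2 = 216.90, d_Site 3 = 227.52 km.
Circle about each station: (x − 127.3)² + (y − 182.7)² = 195.07²; (x − 152.0)² + (y + 140.0)² = 216.90²; (x + 118.8)² + (y − 211.8)² = 227.52².
Subtracting the Site 1 equation from the Site 2 and Site 3 equations removes the quadratic terms:
49.4 x − 645.4 y = -15873.89
-492.2 x + 58.2 y = -4324.95
Solving the 2×2 system: x ≈ 11.8, y ≈ 25.5 km.

11.8 km east, 25.5 km north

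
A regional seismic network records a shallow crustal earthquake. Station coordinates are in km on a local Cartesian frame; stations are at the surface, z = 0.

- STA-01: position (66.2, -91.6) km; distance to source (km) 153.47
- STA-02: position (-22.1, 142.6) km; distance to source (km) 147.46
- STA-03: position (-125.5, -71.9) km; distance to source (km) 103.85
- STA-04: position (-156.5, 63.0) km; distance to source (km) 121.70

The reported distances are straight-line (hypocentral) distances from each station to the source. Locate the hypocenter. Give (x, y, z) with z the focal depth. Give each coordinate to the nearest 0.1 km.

Each station gives a sphere (x−x_i)² + (y−y_i)² + z² = d_i² (stations at z=0).
Subtracting the STA-01 sphere from STA-02 and STA-03: z² cancels, leaving linear equations in x and y:
-176.6 x + 468.4 y = 9858.76
-383.4 x + 39.4 y = 20915.08
Solving: x ≈ -54.500, y ≈ 0.500 km (keep extra digits for the depth step; rounded: -54.5, 0.5).
Then from the STA-01 sphere: z² = 153.47² − (x − 66.2)² − (y + 91.6)² with x = -54.500, y = 0.500, so z ≈ 22.409 ≈ 22.4 km.

(-54.5, 0.5, 22.4)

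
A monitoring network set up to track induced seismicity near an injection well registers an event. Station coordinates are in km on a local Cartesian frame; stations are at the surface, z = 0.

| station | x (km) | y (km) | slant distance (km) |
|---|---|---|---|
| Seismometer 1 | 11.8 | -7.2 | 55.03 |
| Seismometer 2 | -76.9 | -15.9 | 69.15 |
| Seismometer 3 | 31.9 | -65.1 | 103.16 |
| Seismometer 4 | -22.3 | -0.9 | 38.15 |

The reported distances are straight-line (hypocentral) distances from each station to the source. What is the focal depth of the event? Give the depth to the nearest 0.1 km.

35.3 km

Each station gives a sphere (x−x_i)² + (y−y_i)² + z² = d_i² (stations at z=0).
Subtracting the Seismometer 1 sphere from Seismometer 2 and Seismometer 3: z² cancels, leaving linear equations in x and y:
-177.4 x − 17.4 y = 4221.92
40.2 x − 115.8 y = -2549.14
Solving: x ≈ -25.103, y ≈ 13.299 km (keep extra digits for the depth step; rounded: -25.1, 13.3).
Then from the Seismometer 1 sphere: z² = 55.03² − (x − 11.8)² − (y + 7.2)² with x = -25.103, y = 13.299, so z ≈ 35.302 ≈ 35.3 km.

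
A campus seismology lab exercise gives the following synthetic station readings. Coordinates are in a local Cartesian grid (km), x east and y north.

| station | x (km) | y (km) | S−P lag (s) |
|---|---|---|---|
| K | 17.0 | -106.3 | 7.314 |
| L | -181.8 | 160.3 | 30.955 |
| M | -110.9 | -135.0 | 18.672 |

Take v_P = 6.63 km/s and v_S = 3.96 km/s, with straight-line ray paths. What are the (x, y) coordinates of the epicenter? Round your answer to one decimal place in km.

x ≈ 46.7 km, y ≈ -40.8 km

Distance from S−P lag: d = Δt · v_P v_S / (v_P − v_S) = Δt · (6.63·3.96)/(6.63−3.96) ≈ 9.8333·Δt.
So d_K = 71.92, d_L = 304.39, d_M = 183.61 km.
Circle about each station: (x − 17.0)² + (y + 106.3)² = 71.92²; (x + 181.8)² + (y − 160.3)² = 304.39²; (x + 110.9)² + (y + 135.0)² = 183.61².
Subtracting pairs of circle equations eliminates x²+y² and gives linear equations (the radical axes):
-397.6 x + 533.2 y = -40322.15
-255.8 x − 57.4 y = -9605.03
Solving the 2×2 system: x ≈ 46.7, y ≈ -40.8 km.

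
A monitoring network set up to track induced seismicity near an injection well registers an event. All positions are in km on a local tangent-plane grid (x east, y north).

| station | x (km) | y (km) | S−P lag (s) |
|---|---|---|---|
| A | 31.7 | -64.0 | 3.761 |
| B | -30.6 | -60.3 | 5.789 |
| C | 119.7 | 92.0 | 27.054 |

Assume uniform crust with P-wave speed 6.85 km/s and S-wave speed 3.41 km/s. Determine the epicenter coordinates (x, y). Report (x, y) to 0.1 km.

8.2 km east, -54.0 km north

Distance from S−P lag: d = Δt · v_P v_S / (v_P − v_S) = Δt · (6.85·3.41)/(6.85−3.41) ≈ 6.7903·Δt.
So d_A = 25.54, d_B = 39.31, d_C = 183.70 km.
Circle about each station: (x − 31.7)² + (y + 64.0)² = 25.54²; (x + 30.6)² + (y + 60.3)² = 39.31²; (x − 119.7)² + (y − 92.0)² = 183.70².
Subtracting the A equation from the B and C equations removes the quadratic terms:
-124.6 x + 7.4 y = -1421.42
176.0 x + 312.0 y = -15402.20
Solving the 2×2 system: x ≈ 8.2, y ≈ -54.0 km.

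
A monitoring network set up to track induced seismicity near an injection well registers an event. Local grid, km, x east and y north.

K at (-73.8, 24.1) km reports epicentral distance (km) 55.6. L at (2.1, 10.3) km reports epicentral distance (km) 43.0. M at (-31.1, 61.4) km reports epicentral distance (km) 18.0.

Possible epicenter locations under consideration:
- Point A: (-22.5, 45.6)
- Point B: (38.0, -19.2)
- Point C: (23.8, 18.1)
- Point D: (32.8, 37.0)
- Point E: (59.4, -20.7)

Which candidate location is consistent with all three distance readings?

Point A

For each candidate, compare |candidate − station| to the reported distance:
Point A: residuals K 0.0, L 0.0, M 0.0 → max 0.0 km
Point B: residuals K 64.3, L 3.5, M 88.2 → max 88.2 km
Point C: residuals K 42.2, L 19.9, M 51.9 → max 51.9 km
Point D: residuals K 51.8, L 2.3, M 50.4 → max 51.8 km
Point E: residuals K 84.9, L 22.1, M 104.2 → max 104.2 km
Only Point A has all residuals ≈ 0.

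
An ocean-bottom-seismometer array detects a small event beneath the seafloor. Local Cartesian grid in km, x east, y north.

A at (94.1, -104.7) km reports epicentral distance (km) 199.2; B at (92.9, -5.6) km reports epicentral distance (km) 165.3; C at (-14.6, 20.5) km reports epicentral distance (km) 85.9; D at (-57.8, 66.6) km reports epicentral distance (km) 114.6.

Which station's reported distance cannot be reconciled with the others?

A

Solve using three stations at a time. Using B, C, D (subtract circle equations pairwise → linear system) gives (x, y) ≈ (-67.0, -47.7).
Distances from that point to each station vs reported:
  A: calculated 170.9 vs reported 199.2 → residual 28.3 km
  B: calculated 165.4 vs reported 165.3 → residual 0.1 km
  C: calculated 86.1 vs reported 85.9 → residual 0.2 km
  D: calculated 114.7 vs reported 114.6 → residual 0.1 km
B, C, D are mutually consistent (residuals ≈ 0); A is off by 28.3 km.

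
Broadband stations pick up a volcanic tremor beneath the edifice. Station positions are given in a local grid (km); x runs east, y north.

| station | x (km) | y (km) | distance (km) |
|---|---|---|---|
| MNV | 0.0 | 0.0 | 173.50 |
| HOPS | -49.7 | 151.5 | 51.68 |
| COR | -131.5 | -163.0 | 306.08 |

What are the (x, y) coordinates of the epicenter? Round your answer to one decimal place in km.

x ≈ -100.4 km, y ≈ 141.5 km

Circle about each station: x² + y² = 173.50²; (x + 49.7)² + (y − 151.5)² = 51.68²; (x + 131.5)² + (y + 163.0)² = 306.08².
Subtracting pairs of circle equations eliminates x²+y² and gives linear equations (the radical axes):
-99.4 x + 303.0 y = 52853.77
-263.0 x − 326.0 y = -19721.47
Solving the 2×2 system: x ≈ -100.4, y ≈ 141.5 km.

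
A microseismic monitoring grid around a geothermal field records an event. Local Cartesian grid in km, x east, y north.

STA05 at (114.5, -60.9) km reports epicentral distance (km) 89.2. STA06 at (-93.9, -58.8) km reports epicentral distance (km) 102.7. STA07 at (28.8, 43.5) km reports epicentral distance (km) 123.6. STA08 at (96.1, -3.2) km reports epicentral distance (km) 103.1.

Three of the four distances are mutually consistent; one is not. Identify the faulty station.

STA06

Solve using three stations at a time. Using STA05, STA07, STA08 (subtract circle equations pairwise → linear system) gives (x, y) ≈ (27.5, -80.0).
Distances from that point to each station vs reported:
  STA05: calculated 89.1 vs reported 89.2 → residual 0.1 km
  STA06: calculated 123.2 vs reported 102.7 → residual 20.5 km
  STA07: calculated 123.5 vs reported 123.6 → residual 0.1 km
  STA08: calculated 103.0 vs reported 103.1 → residual 0.1 km
STA05, STA07, STA08 are mutually consistent (residuals ≈ 0); STA06 is off by 20.5 km.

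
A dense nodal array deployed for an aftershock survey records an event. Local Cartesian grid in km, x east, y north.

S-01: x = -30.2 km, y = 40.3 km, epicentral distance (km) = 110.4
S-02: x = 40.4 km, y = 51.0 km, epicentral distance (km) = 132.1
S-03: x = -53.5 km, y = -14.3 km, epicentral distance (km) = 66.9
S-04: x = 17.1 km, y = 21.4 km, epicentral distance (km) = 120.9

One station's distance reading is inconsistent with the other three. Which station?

S-04

Solve using three stations at a time. Using S-01, S-02, S-03 (subtract circle equations pairwise → linear system) gives (x, y) ≈ (-14.8, -69.2).
Distances from that point to each station vs reported:
  S-01: calculated 110.6 vs reported 110.4 → residual 0.2 km
  S-02: calculated 132.2 vs reported 132.1 → residual 0.1 km
  S-03: calculated 67.2 vs reported 66.9 → residual 0.3 km
  S-04: calculated 96.0 vs reported 120.9 → residual 24.9 km
S-01, S-02, S-03 are mutually consistent (residuals ≈ 0); S-04 is off by 24.9 km.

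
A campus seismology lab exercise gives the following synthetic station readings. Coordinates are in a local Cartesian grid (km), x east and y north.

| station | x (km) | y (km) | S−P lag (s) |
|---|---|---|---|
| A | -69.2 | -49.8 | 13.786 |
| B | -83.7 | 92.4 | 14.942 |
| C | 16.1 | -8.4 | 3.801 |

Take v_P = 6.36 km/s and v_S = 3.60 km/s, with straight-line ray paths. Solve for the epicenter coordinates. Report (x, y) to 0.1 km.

Distance from S−P lag: d = Δt · v_P v_S / (v_P − v_S) = Δt · (6.36·3.60)/(6.36−3.60) ≈ 8.2957·Δt.
So d_A = 114.36, d_B = 123.95, d_C = 31.53 km.
Circle about each station: (x + 69.2)² + (y + 49.8)² = 114.36²; (x + 83.7)² + (y − 92.4)² = 123.95²; (x − 16.1)² + (y + 8.4)² = 31.53².
Subtracting the A equation from the B and C equations removes the quadratic terms:
-29.0 x + 284.4 y = 5989.38
170.6 x + 82.8 y = 5145.16
Solving the 2×2 system: x ≈ 19.0, y ≈ 23.0 km.

(19.0, 23.0)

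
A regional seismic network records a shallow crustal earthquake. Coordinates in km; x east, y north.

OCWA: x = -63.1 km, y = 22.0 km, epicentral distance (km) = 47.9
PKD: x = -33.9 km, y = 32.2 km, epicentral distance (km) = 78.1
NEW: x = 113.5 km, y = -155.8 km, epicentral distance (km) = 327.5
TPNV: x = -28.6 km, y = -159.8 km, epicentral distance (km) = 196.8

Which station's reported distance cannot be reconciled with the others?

Solve using three stations at a time. Using OCWA, PKD, TPNV (subtract circle equations pairwise → linear system) gives (x, y) ≈ (-110.8, 19.0).
Distances from that point to each station vs reported:
  OCWA: calculated 47.8 vs reported 47.9 → residual 0.1 km
  PKD: calculated 78.0 vs reported 78.1 → residual 0.1 km
  NEW: calculated 284.4 vs reported 327.5 → residual 43.1 km
  TPNV: calculated 196.8 vs reported 196.8 → residual 0.0 km
OCWA, PKD, TPNV are mutually consistent (residuals ≈ 0); NEW is off by 43.1 km.

NEW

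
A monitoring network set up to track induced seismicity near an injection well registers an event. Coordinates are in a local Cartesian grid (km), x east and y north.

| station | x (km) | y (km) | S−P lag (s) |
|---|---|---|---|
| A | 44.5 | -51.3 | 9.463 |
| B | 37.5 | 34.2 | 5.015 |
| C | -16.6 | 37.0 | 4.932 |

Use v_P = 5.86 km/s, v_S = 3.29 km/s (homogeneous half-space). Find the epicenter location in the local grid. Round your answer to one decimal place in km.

(8.7, 10.0)

Distance from S−P lag: d = Δt · v_P v_S / (v_P − v_S) = Δt · (5.86·3.29)/(5.86−3.29) ≈ 7.5017·Δt.
So d_A = 70.99, d_B = 37.62, d_C = 37.00 km.
Circle about each station: (x − 44.5)² + (y + 51.3)² = 70.99²; (x − 37.5)² + (y − 34.2)² = 37.62²; (x + 16.6)² + (y − 37.0)² = 37.00².
Subtracting pairs of circle equations eliminates x²+y² and gives linear equations (the radical axes):
-14.0 x + 171.0 y = 1588.27
-122.2 x + 176.6 y = 703.20
Solving the 2×2 system: x ≈ 8.7, y ≈ 10.0 km.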